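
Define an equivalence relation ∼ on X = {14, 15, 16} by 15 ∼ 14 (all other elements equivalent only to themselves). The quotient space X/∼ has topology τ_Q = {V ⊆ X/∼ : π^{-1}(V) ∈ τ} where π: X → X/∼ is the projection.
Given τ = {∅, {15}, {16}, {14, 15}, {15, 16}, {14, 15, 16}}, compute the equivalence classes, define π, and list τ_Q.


X/∼ = {[14=15], [16]}; |τ_Q| = 4.

Equivalence classes: [14=15], [16].
Quotient map π: X → X/∼ sends 14 ↦ [14=15], 15 ↦ [14=15], 16 ↦ [16].
For each subset V ⊆ X/∼, compute π^{-1}(V) ⊆ X and check whether π^{-1}(V) ∈ τ. V is open in τ_Q iff π^{-1}(V) ∈ τ.
  V = {}: π^{-1}(V) = ∅ ∈ τ ✓.
  V = {[14=15]}: π^{-1}(V) = {14, 15} ∈ τ ✓.
  V = {[16]}: π^{-1}(V) = {16} ∈ τ ✓.
  V = {[14=15], [16]}: π^{-1}(V) = {14, 15, 16} ∈ τ ✓.
Open sets in the quotient: τ_Q = {{}, {[14=15]}, {[16]}, {[14=15], [16]}} (4 elements).


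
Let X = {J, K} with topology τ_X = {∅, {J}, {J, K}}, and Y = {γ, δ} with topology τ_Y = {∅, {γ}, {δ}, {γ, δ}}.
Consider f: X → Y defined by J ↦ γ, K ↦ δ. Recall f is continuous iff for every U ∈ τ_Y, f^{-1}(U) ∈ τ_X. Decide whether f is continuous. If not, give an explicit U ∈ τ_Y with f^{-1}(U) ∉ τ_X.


f is NOT continuous.

Compute f^{-1}(U) for each U ∈ τ_Y:
  U = ∅: f^{-1}(U) = ∅ ∈ τ_X ✓.
  U = {γ}: f^{-1}(U) = {J} ∈ τ_X ✓.
  U = {δ}: f^{-1}(U) = {K} ∉ τ_X ✗.
  U = {γ, δ}: f^{-1}(U) = {J, K} ∈ τ_X ✓.
Found U = {δ} with f^{-1}(U) = {K} not in τ_X. Therefore f is NOT continuous.


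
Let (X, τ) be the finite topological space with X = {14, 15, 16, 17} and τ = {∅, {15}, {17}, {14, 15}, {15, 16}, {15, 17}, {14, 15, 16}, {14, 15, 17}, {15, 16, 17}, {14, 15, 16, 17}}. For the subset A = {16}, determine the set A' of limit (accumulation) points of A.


A' = ∅

For each x ∈ X, list the open sets U ∈ τ with x ∈ U, then check whether U ∩ (A ∖ {x}) ≠ ∅ for every such U.
  x = 14: open {14, 15} ∋ x has {14, 15} ∩ (A ∖ {14}) = ∅, so x is NOT a limit point.
  x = 15: open {15} ∋ x has {15} ∩ (A ∖ {15}) = ∅, so x is NOT a limit point.
  x = 16: open {15, 16} ∋ x has {15, 16} ∩ (A ∖ {16}) = ∅, so x is NOT a limit point.
  x = 17: open {17} ∋ x has {17} ∩ (A ∖ {17}) = ∅, so x is NOT a limit point.
Collecting: A' = ∅.


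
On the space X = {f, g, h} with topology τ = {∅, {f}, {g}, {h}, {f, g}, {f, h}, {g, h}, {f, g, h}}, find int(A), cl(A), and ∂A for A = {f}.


int(A) = {f}, cl(A) = {f}, ∂A = ∅.

Closed sets in (X, τ) are complements of opens:
  closed(X, τ) = {∅, {f}, {g}, {h}, {f, g}, {f, h}, {g, h}, {f, g, h}}.
int(A) = ⋃ {U ∈ τ : U ⊆ A}. Opens contained in A: ∅, {f}.
Taking the union of these: int(A) = {f}.
cl(A) = ⋂ {C closed : A ⊆ C}. Closed sets containing A: {f}, {f, g}, {f, h}, {f, g, h}.
Intersecting these: cl(A) = {f}.
∂A = cl(A) ∖ int(A) = {f} ∖ {f} = ∅.


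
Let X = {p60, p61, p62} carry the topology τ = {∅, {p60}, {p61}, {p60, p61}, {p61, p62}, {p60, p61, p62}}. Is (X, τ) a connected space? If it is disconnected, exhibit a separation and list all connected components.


(X, τ) is disconnected; components = [{p60}, {p61, p62}].

Find clopen sets (U ∈ τ with X ∖ U ∈ τ):
  U = ∅, X ∖ U = {p60, p61, p62} — both open, so U is clopen.
  U = {p60}, X ∖ U = {p61, p62} — both open, so U is clopen.
  U = {p61, p62}, X ∖ U = {p60} — both open, so U is clopen.
  U = {p60, p61, p62}, X ∖ U = ∅ — both open, so U is clopen.
Nontrivial clopen(s) exist: e.g. {p61, p62}. So (X, τ) is disconnected.
Compute connected components by grouping points that agree on all clopens:
  component: {p60}
  component: {p61, p62}


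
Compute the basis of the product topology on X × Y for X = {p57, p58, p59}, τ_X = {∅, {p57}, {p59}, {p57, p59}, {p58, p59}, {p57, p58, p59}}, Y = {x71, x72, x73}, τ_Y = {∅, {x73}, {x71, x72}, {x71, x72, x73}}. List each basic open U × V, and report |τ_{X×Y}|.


Basis B = {∅ × ∅, {p57} × {x73}, {p59} × {x73}, {p57} × {x71, x72}, {p57, p59} × {x73}, {p58, p59} × {x73}, {p59} × {x71, x72}, {p57} × {x71, x72, x73}, {p57, p58, p59} × {x73}, {p59} × {x71, x72, x73}, {p57, p59} × {x71, x72}, {p58, p59} × {x71, x72}, {p57, p59} × {x71, x72, x73}, {p57, p58, p59} × {x71, x72}, {p58, p59} × {x71, x72, x73}, {p57, p58, p59} × {x71, x72, x73}}; |τ_{X×Y}| = 36.

Enumerate products U × V with U ∈ τ_X, V ∈ τ_Y (deduplicated):
  ∅ × ∅ = {} (∅)
  {p57} × {x73} = {(p57,x73)}
  {p59} × {x73} = {(p59,x73)}
  {p57} × {x71, x72} = {(p57,x71), (p57,x72)}
  {p57, p59} × {x73} = {(p57,x73), (p59,x73)}
  {p58, p59} × {x73} = {(p58,x73), (p59,x73)}
  {p59} × {x71, x72} = {(p59,x71), (p59,x72)}
  {p57} × {x71, x72, x73} = {(p57,x71), (p57,x72), (p57,x73)}
  {p57, p58, p59} × {x73} = {(p57,x73), (p58,x73), (p59,x73)}
  {p59} × {x71, x72, x73} = {(p59,x71), (p59,x72), (p59,x73)}
  {p57, p59} × {x71, x72} = {(p57,x71), (p57,x72), (p59,x71), (p59,x72)}
  {p58, p59} × {x71, x72} = {(p58,x71), (p58,x72), (p59,x71), (p59,x72)}
  {p57, p59} × {x71, x72, x73} = {(p57,x71), (p57,x72), (p57,x73), (p59,x71), (p59,x72), (p59,x73)}
  {p57, p58, p59} × {x71, x72} = {(p57,x71), (p57,x72), (p58,x71), (p58,x72), (p59,x71), (p59,x72)}
  {p58, p59} × {x71, x72, x73} = {(p58,x71), (p58,x72), (p58,x73), (p59,x71), (p59,x72), (p59,x73)}
  {p57, p58, p59} × {x71, x72, x73} = {(p57,x71), (p57,x72), (p57,x73), (p58,x71), (p58,x72), (p58,x73), (p59,x71), (p59,x72), (p59,x73)}
These 16 distinct sets form the basis B.
Close under arbitrary unions to get τ_{X×Y}; counting gives |τ_{X×Y}| = 36.


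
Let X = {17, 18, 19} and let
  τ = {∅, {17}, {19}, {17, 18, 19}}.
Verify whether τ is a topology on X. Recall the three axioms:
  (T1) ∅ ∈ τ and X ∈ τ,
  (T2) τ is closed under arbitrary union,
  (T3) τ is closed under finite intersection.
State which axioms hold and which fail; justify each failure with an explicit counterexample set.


τ is NOT a topology on X.

Axiom (T1): ∅ ∈ τ? Yes; X ∈ τ? Yes.
Axiom (T2/T3): check pairwise unions and intersections of members of τ.
Counterexample for (T2): {17} ∪ {19} = {17, 19} ∉ τ. Therefore τ is NOT a topology.


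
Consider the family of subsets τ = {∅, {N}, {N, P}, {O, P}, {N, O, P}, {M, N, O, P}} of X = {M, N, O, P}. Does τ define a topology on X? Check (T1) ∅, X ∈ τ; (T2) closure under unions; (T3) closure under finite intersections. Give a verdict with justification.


τ is NOT a topology on X.

Axiom (T1): ∅ ∈ τ? Yes; X ∈ τ? Yes.
Axiom (T2/T3): check pairwise unions and intersections of members of τ.
Counterexample for (T3): {N, P} ∩ {O, P} = {P} ∉ τ. Therefore τ is NOT a topology.


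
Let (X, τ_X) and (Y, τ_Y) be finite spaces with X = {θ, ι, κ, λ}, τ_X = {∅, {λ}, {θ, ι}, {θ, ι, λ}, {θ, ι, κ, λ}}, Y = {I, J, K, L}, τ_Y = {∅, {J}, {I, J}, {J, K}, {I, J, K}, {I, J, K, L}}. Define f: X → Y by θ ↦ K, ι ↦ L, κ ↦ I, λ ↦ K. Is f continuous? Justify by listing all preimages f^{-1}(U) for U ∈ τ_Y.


f is NOT continuous.

Compute f^{-1}(U) for each U ∈ τ_Y:
  U = ∅: f^{-1}(U) = ∅ ∈ τ_X ✓.
  U = {J}: f^{-1}(U) = ∅ ∈ τ_X ✓.
  U = {I, J}: f^{-1}(U) = {κ} ∉ τ_X ✗.
  U = {J, K}: f^{-1}(U) = {θ, λ} ∉ τ_X ✗.
  U = {I, J, K}: f^{-1}(U) = {θ, κ, λ} ∉ τ_X ✗.
  U = {I, J, K, L}: f^{-1}(U) = {θ, ι, κ, λ} ∈ τ_X ✓.
Found U = {I, J} with f^{-1}(U) = {κ} not in τ_X. Therefore f is NOT continuous.


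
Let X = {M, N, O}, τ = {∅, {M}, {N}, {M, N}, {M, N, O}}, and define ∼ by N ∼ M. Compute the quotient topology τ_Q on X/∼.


X/∼ = {[M=N], [O]}; |τ_Q| = 3.

Equivalence classes: [M=N], [O].
Quotient map π: X → X/∼ sends M ↦ [M=N], N ↦ [M=N], O ↦ [O].
For each subset V ⊆ X/∼, compute π^{-1}(V) ⊆ X and check whether π^{-1}(V) ∈ τ. V is open in τ_Q iff π^{-1}(V) ∈ τ.
  V = {}: π^{-1}(V) = ∅ ∈ τ ✓.
  V = {[M=N]}: π^{-1}(V) = {M, N} ∈ τ ✓.
  V = {[O]}: π^{-1}(V) = {O} ∉ τ ✗.
  V = {[M=N], [O]}: π^{-1}(V) = {M, N, O} ∈ τ ✓.
Open sets in the quotient: τ_Q = {{}, {[M=N]}, {[M=N], [O]}} (3 elements).


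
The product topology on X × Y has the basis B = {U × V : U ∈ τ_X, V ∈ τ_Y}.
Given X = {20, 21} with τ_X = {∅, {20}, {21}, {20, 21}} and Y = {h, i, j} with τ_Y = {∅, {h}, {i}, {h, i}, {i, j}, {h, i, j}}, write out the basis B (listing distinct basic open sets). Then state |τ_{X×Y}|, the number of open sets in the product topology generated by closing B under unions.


Basis B = {∅ × ∅, {20} × {h}, {20} × {i}, {21} × {h}, {21} × {i}, {20} × {h, i}, {20, 21} × {h}, {20} × {i, j}, {20, 21} × {i}, {21} × {h, i}, {21} × {i, j}, {20} × {h, i, j}, {21} × {h, i, j}, {20, 21} × {h, i}, {20, 21} × {i, j}, {20, 21} × {h, i, j}}; |τ_{X×Y}| = 36.

Enumerate products U × V with U ∈ τ_X, V ∈ τ_Y (deduplicated):
  ∅ × ∅ = {} (∅)
  {20} × {h} = {(20,h)}
  {20} × {i} = {(20,i)}
  {21} × {h} = {(21,h)}
  {21} × {i} = {(21,i)}
  {20} × {h, i} = {(20,h), (20,i)}
  {20, 21} × {h} = {(20,h), (21,h)}
  {20} × {i, j} = {(20,i), (20,j)}
  {20, 21} × {i} = {(20,i), (21,i)}
  {21} × {h, i} = {(21,h), (21,i)}
  {21} × {i, j} = {(21,i), (21,j)}
  {20} × {h, i, j} = {(20,h), (20,i), (20,j)}
  {21} × {h, i, j} = {(21,h), (21,i), (21,j)}
  {20, 21} × {h, i} = {(20,h), (20,i), (21,h), (21,i)}
  {20, 21} × {i, j} = {(20,i), (20,j), (21,i), (21,j)}
  {20, 21} × {h, i, j} = {(20,h), (20,i), (20,j), (21,h), (21,i), (21,j)}
These 16 distinct sets form the basis B.
Close under arbitrary unions to get τ_{X×Y}; counting gives |τ_{X×Y}| = 36.


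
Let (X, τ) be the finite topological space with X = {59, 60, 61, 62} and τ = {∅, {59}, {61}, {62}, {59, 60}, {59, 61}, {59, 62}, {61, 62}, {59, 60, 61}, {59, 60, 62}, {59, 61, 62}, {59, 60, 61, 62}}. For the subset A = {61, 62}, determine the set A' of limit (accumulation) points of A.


A' = ∅

For each x ∈ X, list the open sets U ∈ τ with x ∈ U, then check whether U ∩ (A ∖ {x}) ≠ ∅ for every such U.
  x = 59: open {59} ∋ x has {59} ∩ (A ∖ {59}) = ∅, so x is NOT a limit point.
  x = 60: open {59, 60} ∋ x has {59, 60} ∩ (A ∖ {60}) = ∅, so x is NOT a limit point.
  x = 61: open {61} ∋ x has {61} ∩ (A ∖ {61}) = ∅, so x is NOT a limit point.
  x = 62: open {62} ∋ x has {62} ∩ (A ∖ {62}) = ∅, so x is NOT a limit point.
Collecting: A' = ∅.


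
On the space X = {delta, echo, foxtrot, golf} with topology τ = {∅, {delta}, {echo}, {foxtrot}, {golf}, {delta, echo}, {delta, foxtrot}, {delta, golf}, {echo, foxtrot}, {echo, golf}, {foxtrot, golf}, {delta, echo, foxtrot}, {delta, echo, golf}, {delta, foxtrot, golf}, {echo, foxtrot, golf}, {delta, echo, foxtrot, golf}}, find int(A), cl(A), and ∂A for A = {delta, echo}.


int(A) = {delta, echo}, cl(A) = {delta, echo}, ∂A = ∅.

Closed sets in (X, τ) are complements of opens:
  closed(X, τ) = {∅, {delta}, {echo}, {foxtrot}, {golf}, {delta, echo}, {delta, foxtrot}, {delta, golf}, {echo, foxtrot}, {echo, golf}, {foxtrot, golf}, {delta, echo, foxtrot}, {delta, echo, golf}, {delta, foxtrot, golf}, {echo, foxtrot, golf}, {delta, echo, foxtrot, golf}}.
int(A) = ⋃ {U ∈ τ : U ⊆ A}. Opens contained in A: ∅, {delta}, {echo}, {delta, echo}.
Taking the union of these: int(A) = {delta, echo}.
cl(A) = ⋂ {C closed : A ⊆ C}. Closed sets containing A: {delta, echo}, {delta, echo, foxtrot}, {delta, echo, golf}, {delta, echo, foxtrot, golf}.
Intersecting these: cl(A) = {delta, echo}.
∂A = cl(A) ∖ int(A) = {delta, echo} ∖ {delta, echo} = ∅.


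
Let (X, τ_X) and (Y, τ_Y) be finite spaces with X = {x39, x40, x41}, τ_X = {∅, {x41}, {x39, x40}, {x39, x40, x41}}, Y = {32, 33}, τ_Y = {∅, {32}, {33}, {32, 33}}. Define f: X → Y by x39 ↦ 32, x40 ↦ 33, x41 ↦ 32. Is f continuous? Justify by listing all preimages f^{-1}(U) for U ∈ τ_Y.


f is NOT continuous.

Compute f^{-1}(U) for each U ∈ τ_Y:
  U = ∅: f^{-1}(U) = ∅ ∈ τ_X ✓.
  U = {32}: f^{-1}(U) = {x39, x41} ∉ τ_X ✗.
  U = {33}: f^{-1}(U) = {x40} ∉ τ_X ✗.
  U = {32, 33}: f^{-1}(U) = {x39, x40, x41} ∈ τ_X ✓.
Found U = {32} with f^{-1}(U) = {x39, x41} not in τ_X. Therefore f is NOT continuous.


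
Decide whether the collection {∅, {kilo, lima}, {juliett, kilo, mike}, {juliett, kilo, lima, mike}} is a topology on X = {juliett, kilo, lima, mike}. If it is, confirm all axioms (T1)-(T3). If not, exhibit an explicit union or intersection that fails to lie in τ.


τ is NOT a topology on X.

Axiom (T1): ∅ ∈ τ? Yes; X ∈ τ? Yes.
Axiom (T2/T3): check pairwise unions and intersections of members of τ.
Counterexample for (T3): {kilo, lima} ∩ {juliett, kilo, mike} = {kilo} ∉ τ. Therefore τ is NOT a topology.


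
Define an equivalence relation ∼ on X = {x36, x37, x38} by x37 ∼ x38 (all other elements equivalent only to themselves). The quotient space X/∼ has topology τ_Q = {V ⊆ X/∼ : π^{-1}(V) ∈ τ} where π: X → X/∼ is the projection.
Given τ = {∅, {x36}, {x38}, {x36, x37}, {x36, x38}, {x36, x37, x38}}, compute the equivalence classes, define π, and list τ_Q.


X/∼ = {[x36], [x37=x38]}; |τ_Q| = 3.

Equivalence classes: [x36], [x37=x38].
Quotient map π: X → X/∼ sends x36 ↦ [x36], x37 ↦ [x37=x38], x38 ↦ [x37=x38].
For each subset V ⊆ X/∼, compute π^{-1}(V) ⊆ X and check whether π^{-1}(V) ∈ τ. V is open in τ_Q iff π^{-1}(V) ∈ τ.
  V = {}: π^{-1}(V) = ∅ ∈ τ ✓.
  V = {[x36]}: π^{-1}(V) = {x36} ∈ τ ✓.
  V = {[x37=x38]}: π^{-1}(V) = {x37, x38} ∉ τ ✗.
  V = {[x36], [x37=x38]}: π^{-1}(V) = {x36, x37, x38} ∈ τ ✓.
Open sets in the quotient: τ_Q = {{}, {[x36]}, {[x36], [x37=x38]}} (3 elements).


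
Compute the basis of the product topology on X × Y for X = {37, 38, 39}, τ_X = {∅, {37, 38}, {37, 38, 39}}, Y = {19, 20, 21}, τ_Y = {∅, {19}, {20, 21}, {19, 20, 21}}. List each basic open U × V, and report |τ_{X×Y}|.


Basis B = {∅ × ∅, {37, 38} × {19}, {37, 38, 39} × {19}, {37, 38} × {20, 21}, {37, 38} × {19, 20, 21}, {37, 38, 39} × {20, 21}, {37, 38, 39} × {19, 20, 21}}; |τ_{X×Y}| = 9.

Enumerate products U × V with U ∈ τ_X, V ∈ τ_Y (deduplicated):
  ∅ × ∅ = {} (∅)
  {37, 38} × {19} = {(37,19), (38,19)}
  {37, 38, 39} × {19} = {(37,19), (38,19), (39,19)}
  {37, 38} × {20, 21} = {(37,20), (37,21), (38,20), (38,21)}
  {37, 38} × {19, 20, 21} = {(37,19), (37,20), (37,21), (38,19), (38,20), (38,21)}
  {37, 38, 39} × {20, 21} = {(37,20), (37,21), (38,20), (38,21), (39,20), (39,21)}
  {37, 38, 39} × {19, 20, 21} = {(37,19), (37,20), (37,21), (38,19), (38,20), (38,21), (39,19), (39,20), (39,21)}
These 7 distinct sets form the basis B.
Close under arbitrary unions to get τ_{X×Y}; counting gives |τ_{X×Y}| = 9.


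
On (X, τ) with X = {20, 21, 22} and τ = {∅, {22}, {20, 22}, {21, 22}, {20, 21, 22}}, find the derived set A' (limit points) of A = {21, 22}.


A' = {20, 21}

For each x ∈ X, list the open sets U ∈ τ with x ∈ U, then check whether U ∩ (A ∖ {x}) ≠ ∅ for every such U.
  x = 20: opens ∋ x are {20, 22}, {20, 21, 22}; each meets A ∖ {20}, so x IS a limit point.
  x = 21: opens ∋ x are {21, 22}, {20, 21, 22}; each meets A ∖ {21}, so x IS a limit point.
  x = 22: open {22} ∋ x has {22} ∩ (A ∖ {22}) = ∅, so x is NOT a limit point.
Collecting: A' = {20, 21}.


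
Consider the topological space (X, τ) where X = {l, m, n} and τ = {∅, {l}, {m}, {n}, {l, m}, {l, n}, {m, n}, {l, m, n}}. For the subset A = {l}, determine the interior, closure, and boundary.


int(A) = {l}, cl(A) = {l}, ∂A = ∅.

Closed sets in (X, τ) are complements of opens:
  closed(X, τ) = {∅, {l}, {m}, {n}, {l, m}, {l, n}, {m, n}, {l, m, n}}.
int(A) = ⋃ {U ∈ τ : U ⊆ A}. Opens contained in A: ∅, {l}.
Taking the union of these: int(A) = {l}.
cl(A) = ⋂ {C closed : A ⊆ C}. Closed sets containing A: {l}, {l, m}, {l, n}, {l, m, n}.
Intersecting these: cl(A) = {l}.
∂A = cl(A) ∖ int(A) = {l} ∖ {l} = ∅.


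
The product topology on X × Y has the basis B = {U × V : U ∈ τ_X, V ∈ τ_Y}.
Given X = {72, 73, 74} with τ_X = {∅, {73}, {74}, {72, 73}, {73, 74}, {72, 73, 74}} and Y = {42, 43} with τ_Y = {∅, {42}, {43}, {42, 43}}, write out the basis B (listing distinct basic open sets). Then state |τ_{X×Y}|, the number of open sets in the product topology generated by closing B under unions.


Basis B = {∅ × ∅, {73} × {42}, {73} × {43}, {74} × {42}, {74} × {43}, {72, 73} × {42}, {72, 73} × {43}, {73} × {42, 43}, {73, 74} × {42}, {73, 74} × {43}, {74} × {42, 43}, {72, 73, 74} × {42}, {72, 73, 74} × {43}, {72, 73} × {42, 43}, {73, 74} × {42, 43}, {72, 73, 74} × {42, 43}}; |τ_{X×Y}| = 36.

Enumerate products U × V with U ∈ τ_X, V ∈ τ_Y (deduplicated):
  ∅ × ∅ = {} (∅)
  {73} × {42} = {(73,42)}
  {73} × {43} = {(73,43)}
  {74} × {42} = {(74,42)}
  {74} × {43} = {(74,43)}
  {72, 73} × {42} = {(72,42), (73,42)}
  {72, 73} × {43} = {(72,43), (73,43)}
  {73} × {42, 43} = {(73,42), (73,43)}
  {73, 74} × {42} = {(73,42), (74,42)}
  {73, 74} × {43} = {(73,43), (74,43)}
  {74} × {42, 43} = {(74,42), (74,43)}
  {72, 73, 74} × {42} = {(72,42), (73,42), (74,42)}
  {72, 73, 74} × {43} = {(72,43), (73,43), (74,43)}
  {72, 73} × {42, 43} = {(72,42), (72,43), (73,42), (73,43)}
  {73, 74} × {42, 43} = {(73,42), (73,43), (74,42), (74,43)}
  {72, 73, 74} × {42, 43} = {(72,42), (72,43), (73,42), (73,43), (74,42), (74,43)}
These 16 distinct sets form the basis B.
Close under arbitrary unions to get τ_{X×Y}; counting gives |τ_{X×Y}| = 36.


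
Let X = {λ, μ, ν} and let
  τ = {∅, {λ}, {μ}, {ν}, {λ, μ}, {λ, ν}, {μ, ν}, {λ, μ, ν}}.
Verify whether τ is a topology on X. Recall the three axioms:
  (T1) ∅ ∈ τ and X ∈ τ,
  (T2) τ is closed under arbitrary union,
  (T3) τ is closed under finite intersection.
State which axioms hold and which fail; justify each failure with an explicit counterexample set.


τ IS a topology on X.

Axiom (T1): ∅ ∈ τ? Yes; X ∈ τ? Yes.
Axiom (T2/T3): check pairwise unions and intersections of members of τ.
All pairwise intersections and unions checked — each lies in τ. Therefore τ satisfies (T1), (T2), (T3): it IS a topology on X.


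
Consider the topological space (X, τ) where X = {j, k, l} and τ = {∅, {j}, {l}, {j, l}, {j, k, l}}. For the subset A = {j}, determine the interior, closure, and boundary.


int(A) = {j}, cl(A) = {j, k}, ∂A = {k}.

Closed sets in (X, τ) are complements of opens:
  closed(X, τ) = {∅, {k}, {j, k}, {k, l}, {j, k, l}}.
int(A) = ⋃ {U ∈ τ : U ⊆ A}. Opens contained in A: ∅, {j}.
Taking the union of these: int(A) = {j}.
cl(A) = ⋂ {C closed : A ⊆ C}. Closed sets containing A: {j, k}, {j, k, l}.
Intersecting these: cl(A) = {j, k}.
∂A = cl(A) ∖ int(A) = {j, k} ∖ {j} = {k}.


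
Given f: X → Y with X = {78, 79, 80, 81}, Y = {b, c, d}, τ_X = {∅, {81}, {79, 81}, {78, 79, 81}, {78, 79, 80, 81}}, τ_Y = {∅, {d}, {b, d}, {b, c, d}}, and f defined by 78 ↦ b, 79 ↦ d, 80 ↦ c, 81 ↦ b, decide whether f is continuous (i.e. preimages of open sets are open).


f is NOT continuous.

Compute f^{-1}(U) for each U ∈ τ_Y:
  U = ∅: f^{-1}(U) = ∅ ∈ τ_X ✓.
  U = {d}: f^{-1}(U) = {79} ∉ τ_X ✗.
  U = {b, d}: f^{-1}(U) = {78, 79, 81} ∈ τ_X ✓.
  U = {b, c, d}: f^{-1}(U) = {78, 79, 80, 81} ∈ τ_X ✓.
Found U = {d} with f^{-1}(U) = {79} not in τ_X. Therefore f is NOT continuous.


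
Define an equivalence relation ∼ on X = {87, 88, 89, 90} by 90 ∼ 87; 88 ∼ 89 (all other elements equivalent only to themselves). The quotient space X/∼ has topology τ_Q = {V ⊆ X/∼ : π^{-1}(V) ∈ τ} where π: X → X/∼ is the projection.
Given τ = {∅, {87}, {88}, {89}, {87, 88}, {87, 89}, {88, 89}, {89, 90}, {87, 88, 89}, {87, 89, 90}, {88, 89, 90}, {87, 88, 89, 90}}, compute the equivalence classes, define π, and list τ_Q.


X/∼ = {[87=90], [88=89]}; |τ_Q| = 3.

Equivalence classes: [87=90], [88=89].
Quotient map π: X → X/∼ sends 87 ↦ [87=90], 88 ↦ [88=89], 89 ↦ [88=89], 90 ↦ [87=90].
For each subset V ⊆ X/∼, compute π^{-1}(V) ⊆ X and check whether π^{-1}(V) ∈ τ. V is open in τ_Q iff π^{-1}(V) ∈ τ.
  V = {}: π^{-1}(V) = ∅ ∈ τ ✓.
  V = {[87=90]}: π^{-1}(V) = {87, 90} ∉ τ ✗.
  V = {[88=89]}: π^{-1}(V) = {88, 89} ∈ τ ✓.
  V = {[87=90], [88=89]}: π^{-1}(V) = {87, 88, 89, 90} ∈ τ ✓.
Open sets in the quotient: τ_Q = {{}, {[88=89]}, {[87=90], [88=89]}} (3 elements).


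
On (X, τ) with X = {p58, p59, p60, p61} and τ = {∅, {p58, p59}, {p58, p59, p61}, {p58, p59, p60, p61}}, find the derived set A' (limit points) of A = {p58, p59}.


A' = {p58, p59, p60, p61}

For each x ∈ X, list the open sets U ∈ τ with x ∈ U, then check whether U ∩ (A ∖ {x}) ≠ ∅ for every such U.
  x = p58: opens ∋ x are {p58, p59}, {p58, p59, p61}, {p58, p59, p60, p61}; each meets A ∖ {p58}, so x IS a limit point.
  x = p59: opens ∋ x are {p58, p59}, {p58, p59, p61}, {p58, p59, p60, p61}; each meets A ∖ {p59}, so x IS a limit point.
  x = p60: opens ∋ x are {p58, p59, p60, p61}; each meets A ∖ {p60}, so x IS a limit point.
  x = p61: opens ∋ x are {p58, p59, p61}, {p58, p59, p60, p61}; each meets A ∖ {p61}, so x IS a limit point.
Collecting: A' = {p58, p59, p60, p61}.


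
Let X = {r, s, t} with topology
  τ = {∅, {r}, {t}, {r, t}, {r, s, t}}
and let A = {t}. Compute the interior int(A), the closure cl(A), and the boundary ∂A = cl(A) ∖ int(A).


int(A) = {t}, cl(A) = {s, t}, ∂A = {s}.

Closed sets in (X, τ) are complements of opens:
  closed(X, τ) = {∅, {s}, {r, s}, {s, t}, {r, s, t}}.
int(A) = ⋃ {U ∈ τ : U ⊆ A}. Opens contained in A: ∅, {t}.
Taking the union of these: int(A) = {t}.
cl(A) = ⋂ {C closed : A ⊆ C}. Closed sets containing A: {s, t}, {r, s, t}.
Intersecting these: cl(A) = {s, t}.
∂A = cl(A) ∖ int(A) = {s, t} ∖ {t} = {s}.


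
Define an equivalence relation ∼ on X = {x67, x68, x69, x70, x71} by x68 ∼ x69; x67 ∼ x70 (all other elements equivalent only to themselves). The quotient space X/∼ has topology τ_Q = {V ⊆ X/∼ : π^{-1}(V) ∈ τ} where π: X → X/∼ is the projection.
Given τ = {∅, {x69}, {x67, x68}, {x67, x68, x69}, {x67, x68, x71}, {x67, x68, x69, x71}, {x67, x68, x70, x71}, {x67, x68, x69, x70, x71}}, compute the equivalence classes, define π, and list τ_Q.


X/∼ = {[x67=x70], [x68=x69], [x71]}; |τ_Q| = 2.

Equivalence classes: [x67=x70], [x68=x69], [x71].
Quotient map π: X → X/∼ sends x67 ↦ [x67=x70], x68 ↦ [x68=x69], x69 ↦ [x68=x69], x70 ↦ [x67=x70], x71 ↦ [x71].
For each subset V ⊆ X/∼, compute π^{-1}(V) ⊆ X and check whether π^{-1}(V) ∈ τ. V is open in τ_Q iff π^{-1}(V) ∈ τ.
  V = {}: π^{-1}(V) = ∅ ∈ τ ✓.
  V = {[x67=x70]}: π^{-1}(V) = {x67, x70} ∉ τ ✗.
  V = {[x68=x69]}: π^{-1}(V) = {x68, x69} ∉ τ ✗.
  V = {[x67=x70], [x68=x69]}: π^{-1}(V) = {x67, x68, x69, x70} ∉ τ ✗.
  V = {[x71]}: π^{-1}(V) = {x71} ∉ τ ✗.
  V = {[x67=x70], [x71]}: π^{-1}(V) = {x67, x70, x71} ∉ τ ✗.
  V = {[x68=x69], [x71]}: π^{-1}(V) = {x68, x69, x71} ∉ τ ✗.
  V = {[x67=x70], [x68=x69], [x71]}: π^{-1}(V) = {x67, x68, x69, x70, x71} ∈ τ ✓.
Open sets in the quotient: τ_Q = {{}, {[x67=x70], [x68=x69], [x71]}} (2 elements).


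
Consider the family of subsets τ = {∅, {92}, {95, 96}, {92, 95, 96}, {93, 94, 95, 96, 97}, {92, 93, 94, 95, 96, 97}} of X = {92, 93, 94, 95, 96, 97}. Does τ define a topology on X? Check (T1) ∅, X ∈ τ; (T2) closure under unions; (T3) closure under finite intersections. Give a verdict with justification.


τ IS a topology on X.

Axiom (T1): ∅ ∈ τ? Yes; X ∈ τ? Yes.
Axiom (T2/T3): check pairwise unions and intersections of members of τ.
All pairwise intersections and unions checked — each lies in τ. Therefore τ satisfies (T1), (T2), (T3): it IS a topology on X.


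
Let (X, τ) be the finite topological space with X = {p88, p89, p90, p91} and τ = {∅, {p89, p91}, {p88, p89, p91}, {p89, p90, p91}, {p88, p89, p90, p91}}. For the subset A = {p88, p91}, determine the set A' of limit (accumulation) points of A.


A' = {p88, p89, p90}

For each x ∈ X, list the open sets U ∈ τ with x ∈ U, then check whether U ∩ (A ∖ {x}) ≠ ∅ for every such U.
  x = p88: opens ∋ x are {p88, p89, p91}, {p88, p89, p90, p91}; each meets A ∖ {p88}, so x IS a limit point.
  x = p89: opens ∋ x are {p89, p91}, {p88, p89, p91}, {p89, p90, p91}, {p88, p89, p90, p91}; each meets A ∖ {p89}, so x IS a limit point.
  x = p90: opens ∋ x are {p89, p90, p91}, {p88, p89, p90, p91}; each meets A ∖ {p90}, so x IS a limit point.
  x = p91: open {p89, p91} ∋ x has {p89, p91} ∩ (A ∖ {p91}) = ∅, so x is NOT a limit point.
Collecting: A' = {p88, p89, p90}.


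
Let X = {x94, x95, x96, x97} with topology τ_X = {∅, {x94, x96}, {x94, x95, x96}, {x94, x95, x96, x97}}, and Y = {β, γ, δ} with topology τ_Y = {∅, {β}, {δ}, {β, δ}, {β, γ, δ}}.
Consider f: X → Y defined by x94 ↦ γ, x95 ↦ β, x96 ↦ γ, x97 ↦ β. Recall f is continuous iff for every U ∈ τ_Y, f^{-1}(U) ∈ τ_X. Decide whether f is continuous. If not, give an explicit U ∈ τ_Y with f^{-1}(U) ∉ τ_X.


f is NOT continuous.

Compute f^{-1}(U) for each U ∈ τ_Y:
  U = ∅: f^{-1}(U) = ∅ ∈ τ_X ✓.
  U = {β}: f^{-1}(U) = {x95, x97} ∉ τ_X ✗.
  U = {δ}: f^{-1}(U) = ∅ ∈ τ_X ✓.
  U = {β, δ}: f^{-1}(U) = {x95, x97} ∉ τ_X ✗.
  U = {β, γ, δ}: f^{-1}(U) = {x94, x95, x96, x97} ∈ τ_X ✓.
Found U = {β} with f^{-1}(U) = {x95, x97} not in τ_X. Therefore f is NOT continuous.


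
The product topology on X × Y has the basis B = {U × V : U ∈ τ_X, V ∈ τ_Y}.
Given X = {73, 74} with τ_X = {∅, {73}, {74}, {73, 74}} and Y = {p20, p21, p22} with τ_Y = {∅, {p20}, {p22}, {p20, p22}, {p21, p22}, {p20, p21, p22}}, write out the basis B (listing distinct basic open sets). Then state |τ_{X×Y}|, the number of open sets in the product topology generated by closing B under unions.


Basis B = {∅ × ∅, {73} × {p20}, {73} × {p22}, {74} × {p20}, {74} × {p22}, {73} × {p20, p22}, {73, 74} × {p20}, {73} × {p21, p22}, {73, 74} × {p22}, {74} × {p20, p22}, {74} × {p21, p22}, {73} × {p20, p21, p22}, {74} × {p20, p21, p22}, {73, 74} × {p20, p22}, {73, 74} × {p21, p22}, {73, 74} × {p20, p21, p22}}; |τ_{X×Y}| = 36.

Enumerate products U × V with U ∈ τ_X, V ∈ τ_Y (deduplicated):
  ∅ × ∅ = {} (∅)
  {73} × {p20} = {(73,p20)}
  {73} × {p22} = {(73,p22)}
  {74} × {p20} = {(74,p20)}
  {74} × {p22} = {(74,p22)}
  {73} × {p20, p22} = {(73,p20), (73,p22)}
  {73, 74} × {p20} = {(73,p20), (74,p20)}
  {73} × {p21, p22} = {(73,p21), (73,p22)}
  {73, 74} × {p22} = {(73,p22), (74,p22)}
  {74} × {p20, p22} = {(74,p20), (74,p22)}
  {74} × {p21, p22} = {(74,p21), (74,p22)}
  {73} × {p20, p21, p22} = {(73,p20), (73,p21), (73,p22)}
  {74} × {p20, p21, p22} = {(74,p20), (74,p21), (74,p22)}
  {73, 74} × {p20, p22} = {(73,p20), (73,p22), (74,p20), (74,p22)}
  {73, 74} × {p21, p22} = {(73,p21), (73,p22), (74,p21), (74,p22)}
  {73, 74} × {p20, p21, p22} = {(73,p20), (73,p21), (73,p22), (74,p20), (74,p21), (74,p22)}
These 16 distinct sets form the basis B.
Close under arbitrary unions to get τ_{X×Y}; counting gives |τ_{X×Y}| = 36.


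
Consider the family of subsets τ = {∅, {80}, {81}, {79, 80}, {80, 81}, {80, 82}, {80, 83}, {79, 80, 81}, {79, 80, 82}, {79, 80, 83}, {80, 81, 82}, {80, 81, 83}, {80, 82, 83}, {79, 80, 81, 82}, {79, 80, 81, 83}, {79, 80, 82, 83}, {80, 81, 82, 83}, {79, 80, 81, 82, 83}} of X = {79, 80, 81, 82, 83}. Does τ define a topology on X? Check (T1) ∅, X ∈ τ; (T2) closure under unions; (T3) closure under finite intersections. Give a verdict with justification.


τ IS a topology on X.

Axiom (T1): ∅ ∈ τ? Yes; X ∈ τ? Yes.
Axiom (T2/T3): check pairwise unions and intersections of members of τ.
All pairwise intersections and unions checked — each lies in τ. Therefore τ satisfies (T1), (T2), (T3): it IS a topology on X.


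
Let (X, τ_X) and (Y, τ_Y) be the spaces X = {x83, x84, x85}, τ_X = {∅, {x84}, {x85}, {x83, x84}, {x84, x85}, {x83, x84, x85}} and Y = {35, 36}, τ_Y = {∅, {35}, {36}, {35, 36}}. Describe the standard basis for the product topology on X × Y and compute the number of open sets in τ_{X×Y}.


Basis B = {∅ × ∅, {x84} × {35}, {x84} × {36}, {x85} × {35}, {x85} × {36}, {x83, x84} × {35}, {x83, x84} × {36}, {x84} × {35, 36}, {x84, x85} × {35}, {x84, x85} × {36}, {x85} × {35, 36}, {x83, x84, x85} × {35}, {x83, x84, x85} × {36}, {x83, x84} × {35, 36}, {x84, x85} × {35, 36}, {x83, x84, x85} × {35, 36}}; |τ_{X×Y}| = 36.

Enumerate products U × V with U ∈ τ_X, V ∈ τ_Y (deduplicated):
  ∅ × ∅ = {} (∅)
  {x84} × {35} = {(x84,35)}
  {x84} × {36} = {(x84,36)}
  {x85} × {35} = {(x85,35)}
  {x85} × {36} = {(x85,36)}
  {x83, x84} × {35} = {(x83,35), (x84,35)}
  {x83, x84} × {36} = {(x83,36), (x84,36)}
  {x84} × {35, 36} = {(x84,35), (x84,36)}
  {x84, x85} × {35} = {(x84,35), (x85,35)}
  {x84, x85} × {36} = {(x84,36), (x85,36)}
  {x85} × {35, 36} = {(x85,35), (x85,36)}
  {x83, x84, x85} × {35} = {(x83,35), (x84,35), (x85,35)}
  {x83, x84, x85} × {36} = {(x83,36), (x84,36), (x85,36)}
  {x83, x84} × {35, 36} = {(x83,35), (x83,36), (x84,35), (x84,36)}
  {x84, x85} × {35, 36} = {(x84,35), (x84,36), (x85,35), (x85,36)}
  {x83, x84, x85} × {35, 36} = {(x83,35), (x83,36), (x84,35), (x84,36), (x85,35), (x85,36)}
These 16 distinct sets form the basis B.
Close under arbitrary unions to get τ_{X×Y}; counting gives |τ_{X×Y}| = 36.


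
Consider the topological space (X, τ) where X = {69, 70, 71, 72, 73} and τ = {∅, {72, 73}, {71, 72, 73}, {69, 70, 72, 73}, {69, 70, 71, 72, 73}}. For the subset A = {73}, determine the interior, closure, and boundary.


int(A) = ∅, cl(A) = {69, 70, 71, 72, 73}, ∂A = {69, 70, 71, 72, 73}.

Closed sets in (X, τ) are complements of opens:
  closed(X, τ) = {∅, {71}, {69, 70}, {69, 70, 71}, {69, 70, 71, 72, 73}}.
int(A) = ⋃ {U ∈ τ : U ⊆ A}. Opens contained in A: ∅.
Taking the union of these: int(A) = ∅.
cl(A) = ⋂ {C closed : A ⊆ C}. Closed sets containing A: {69, 70, 71, 72, 73}.
Intersecting these: cl(A) = {69, 70, 71, 72, 73}.
∂A = cl(A) ∖ int(A) = {69, 70, 71, 72, 73} ∖ ∅ = {69, 70, 71, 72, 73}.


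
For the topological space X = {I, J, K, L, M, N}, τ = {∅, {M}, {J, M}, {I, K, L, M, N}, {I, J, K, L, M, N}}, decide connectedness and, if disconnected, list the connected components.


(X, τ) is connected.

Find clopen sets (U ∈ τ with X ∖ U ∈ τ):
  U = ∅, X ∖ U = {I, J, K, L, M, N} — both open, so U is clopen.
  U = {I, J, K, L, M, N}, X ∖ U = ∅ — both open, so U is clopen.
Only trivial clopens (∅ and X) exist, so (X, τ) is connected.
Compute connected components by grouping points that agree on all clopens:
  component: {I, J, K, L, M, N}


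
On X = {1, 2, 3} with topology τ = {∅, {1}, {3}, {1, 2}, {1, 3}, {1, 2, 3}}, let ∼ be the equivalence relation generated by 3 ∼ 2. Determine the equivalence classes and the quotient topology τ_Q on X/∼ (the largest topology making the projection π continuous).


X/∼ = {[1], [2=3]}; |τ_Q| = 3.

Equivalence classes: [1], [2=3].
Quotient map π: X → X/∼ sends 1 ↦ [1], 2 ↦ [2=3], 3 ↦ [2=3].
For each subset V ⊆ X/∼, compute π^{-1}(V) ⊆ X and check whether π^{-1}(V) ∈ τ. V is open in τ_Q iff π^{-1}(V) ∈ τ.
  V = {}: π^{-1}(V) = ∅ ∈ τ ✓.
  V = {[1]}: π^{-1}(V) = {1} ∈ τ ✓.
  V = {[2=3]}: π^{-1}(V) = {2, 3} ∉ τ ✗.
  V = {[1], [2=3]}: π^{-1}(V) = {1, 2, 3} ∈ τ ✓.
Open sets in the quotient: τ_Q = {{}, {[1]}, {[1], [2=3]}} (3 elements).


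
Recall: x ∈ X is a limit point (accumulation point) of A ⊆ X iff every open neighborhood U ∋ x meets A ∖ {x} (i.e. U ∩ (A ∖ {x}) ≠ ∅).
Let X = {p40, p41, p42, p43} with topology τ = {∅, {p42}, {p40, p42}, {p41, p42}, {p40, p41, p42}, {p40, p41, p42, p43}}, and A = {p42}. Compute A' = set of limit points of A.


A' = {p40, p41, p43}

For each x ∈ X, list the open sets U ∈ τ with x ∈ U, then check whether U ∩ (A ∖ {x}) ≠ ∅ for every such U.
  x = p40: opens ∋ x are {p40, p42}, {p40, p41, p42}, {p40, p41, p42, p43}; each meets A ∖ {p40}, so x IS a limit point.
  x = p41: opens ∋ x are {p41, p42}, {p40, p41, p42}, {p40, p41, p42, p43}; each meets A ∖ {p41}, so x IS a limit point.
  x = p42: open {p42} ∋ x has {p42} ∩ (A ∖ {p42}) = ∅, so x is NOT a limit point.
  x = p43: opens ∋ x are {p40, p41, p42, p43}; each meets A ∖ {p43}, so x IS a limit point.
Collecting: A' = {p40, p41, p43}.


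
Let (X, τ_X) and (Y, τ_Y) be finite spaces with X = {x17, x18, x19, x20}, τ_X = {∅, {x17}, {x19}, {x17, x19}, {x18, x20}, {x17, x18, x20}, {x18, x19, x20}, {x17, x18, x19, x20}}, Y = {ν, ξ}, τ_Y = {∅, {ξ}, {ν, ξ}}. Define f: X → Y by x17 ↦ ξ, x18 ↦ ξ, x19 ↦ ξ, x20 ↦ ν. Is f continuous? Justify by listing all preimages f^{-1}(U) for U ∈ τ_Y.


f is NOT continuous.

Compute f^{-1}(U) for each U ∈ τ_Y:
  U = ∅: f^{-1}(U) = ∅ ∈ τ_X ✓.
  U = {ξ}: f^{-1}(U) = {x17, x18, x19} ∉ τ_X ✗.
  U = {ν, ξ}: f^{-1}(U) = {x17, x18, x19, x20} ∈ τ_X ✓.
Found U = {ξ} with f^{-1}(U) = {x17, x18, x19} not in τ_X. Therefore f is NOT continuous.


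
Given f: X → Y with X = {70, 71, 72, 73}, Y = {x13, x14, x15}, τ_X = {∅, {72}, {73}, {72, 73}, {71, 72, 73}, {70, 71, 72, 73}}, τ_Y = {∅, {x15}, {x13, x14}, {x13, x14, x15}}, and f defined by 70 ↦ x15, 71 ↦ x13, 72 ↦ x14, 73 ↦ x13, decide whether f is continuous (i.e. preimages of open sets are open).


f is NOT continuous.

Compute f^{-1}(U) for each U ∈ τ_Y:
  U = ∅: f^{-1}(U) = ∅ ∈ τ_X ✓.
  U = {x15}: f^{-1}(U) = {70} ∉ τ_X ✗.
  U = {x13, x14}: f^{-1}(U) = {71, 72, 73} ∈ τ_X ✓.
  U = {x13, x14, x15}: f^{-1}(U) = {70, 71, 72, 73} ∈ τ_X ✓.
Found U = {x15} with f^{-1}(U) = {70} not in τ_X. Therefore f is NOT continuous.


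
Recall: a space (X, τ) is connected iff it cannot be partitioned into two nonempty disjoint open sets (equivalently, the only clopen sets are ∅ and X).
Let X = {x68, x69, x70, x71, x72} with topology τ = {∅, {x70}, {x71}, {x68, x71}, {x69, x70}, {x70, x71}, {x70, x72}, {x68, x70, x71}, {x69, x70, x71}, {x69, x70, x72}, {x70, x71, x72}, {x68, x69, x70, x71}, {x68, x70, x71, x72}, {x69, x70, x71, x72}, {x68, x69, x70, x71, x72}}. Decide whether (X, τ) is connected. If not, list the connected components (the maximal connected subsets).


(X, τ) is disconnected; components = [{x68, x71}, {x69, x70, x72}].

Find clopen sets (U ∈ τ with X ∖ U ∈ τ):
  U = ∅, X ∖ U = {x68, x69, x70, x71, x72} — both open, so U is clopen.
  U = {x68, x71}, X ∖ U = {x69, x70, x72} — both open, so U is clopen.
  U = {x69, x70, x72}, X ∖ U = {x68, x71} — both open, so U is clopen.
  U = {x68, x69, x70, x71, x72}, X ∖ U = ∅ — both open, so U is clopen.
Nontrivial clopen(s) exist: e.g. {x69, x70, x72}. So (X, τ) is disconnected.
Compute connected components by grouping points that agree on all clopens:
  component: {x68, x71}
  component: {x69, x70, x72}


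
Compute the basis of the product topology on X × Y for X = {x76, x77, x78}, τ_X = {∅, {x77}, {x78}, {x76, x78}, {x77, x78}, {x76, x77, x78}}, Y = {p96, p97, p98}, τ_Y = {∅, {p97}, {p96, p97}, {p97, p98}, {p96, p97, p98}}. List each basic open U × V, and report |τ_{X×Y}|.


Basis B = {∅ × ∅, {x77} × {p97}, {x78} × {p97}, {x76, x78} × {p97}, {x77} × {p96, p97}, {x77} × {p97, p98}, {x77, x78} × {p97}, {x78} × {p96, p97}, {x78} × {p97, p98}, {x76, x77, x78} × {p97}, {x77} × {p96, p97, p98}, {x78} × {p96, p97, p98}, {x76, x78} × {p96, p97}, {x76, x78} × {p97, p98}, {x77, x78} × {p96, p97}, {x77, x78} × {p97, p98}, {x76, x78} × {p96, p97, p98}, {x76, x77, x78} × {p96, p97}, {x76, x77, x78} × {p97, p98}, {x77, x78} × {p96, p97, p98}, {x76, x77, x78} × {p96, p97, p98}}; |τ_{X×Y}| = 70.

Enumerate products U × V with U ∈ τ_X, V ∈ τ_Y (deduplicated):
  ∅ × ∅ = {} (∅)
  {x77} × {p97} = {(x77,p97)}
  {x78} × {p97} = {(x78,p97)}
  {x76, x78} × {p97} = {(x76,p97), (x78,p97)}
  {x77} × {p96, p97} = {(x77,p96), (x77,p97)}
  {x77} × {p97, p98} = {(x77,p97), (x77,p98)}
  {x77, x78} × {p97} = {(x77,p97), (x78,p97)}
  {x78} × {p96, p97} = {(x78,p96), (x78,p97)}
  {x78} × {p97, p98} = {(x78,p97), (x78,p98)}
  {x76, x77, x78} × {p97} = {(x76,p97), (x77,p97), (x78,p97)}
  {x77} × {p96, p97, p98} = {(x77,p96), (x77,p97), (x77,p98)}
  {x78} × {p96, p97, p98} = {(x78,p96), (x78,p97), (x78,p98)}
  {x76, x78} × {p96, p97} = {(x76,p96), (x76,p97), (x78,p96), (x78,p97)}
  {x76, x78} × {p97, p98} = {(x76,p97), (x76,p98), (x78,p97), (x78,p98)}
  {x77, x78} × {p96, p97} = {(x77,p96), (x77,p97), (x78,p96), (x78,p97)}
  {x77, x78} × {p97, p98} = {(x77,p97), (x77,p98), (x78,p97), (x78,p98)}
  {x76, x78} × {p96, p97, p98} = {(x76,p96), (x76,p97), (x76,p98), (x78,p96), (x78,p97), (x78,p98)}
  {x76, x77, x78} × {p96, p97} = {(x76,p96), (x76,p97), (x77,p96), (x77,p97), (x78,p96), (x78,p97)}
  {x76, x77, x78} × {p97, p98} = {(x76,p97), (x76,p98), (x77,p97), (x77,p98), (x78,p97), (x78,p98)}
  {x77, x78} × {p96, p97, p98} = {(x77,p96), (x77,p97), (x77,p98), (x78,p96), (x78,p97), (x78,p98)}
  {x76, x77, x78} × {p96, p97, p98} = {(x76,p96), (x76,p97), (x76,p98), (x77,p96), (x77,p97), (x77,p98), (x78,p96), (x78,p97), (x78,p98)}
These 21 distinct sets form the basis B.
Close under arbitrary unions to get τ_{X×Y}; counting gives |τ_{X×Y}| = 70.


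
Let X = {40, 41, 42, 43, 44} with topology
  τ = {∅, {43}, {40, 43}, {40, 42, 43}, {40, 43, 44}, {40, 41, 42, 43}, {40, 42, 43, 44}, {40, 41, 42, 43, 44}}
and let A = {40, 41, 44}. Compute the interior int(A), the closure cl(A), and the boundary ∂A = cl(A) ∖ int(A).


int(A) = ∅, cl(A) = {40, 41, 42, 44}, ∂A = {40, 41, 42, 44}.

Closed sets in (X, τ) are complements of opens:
  closed(X, τ) = {∅, {41}, {44}, {41, 42}, {41, 44}, {41, 42, 44}, {40, 41, 42, 44}, {40, 41, 42, 43, 44}}.
int(A) = ⋃ {U ∈ τ : U ⊆ A}. Opens contained in A: ∅.
Taking the union of these: int(A) = ∅.
cl(A) = ⋂ {C closed : A ⊆ C}. Closed sets containing A: {40, 41, 42, 44}, {40, 41, 42, 43, 44}.
Intersecting these: cl(A) = {40, 41, 42, 44}.
∂A = cl(A) ∖ int(A) = {40, 41, 42, 44} ∖ ∅ = {40, 41, 42, 44}.


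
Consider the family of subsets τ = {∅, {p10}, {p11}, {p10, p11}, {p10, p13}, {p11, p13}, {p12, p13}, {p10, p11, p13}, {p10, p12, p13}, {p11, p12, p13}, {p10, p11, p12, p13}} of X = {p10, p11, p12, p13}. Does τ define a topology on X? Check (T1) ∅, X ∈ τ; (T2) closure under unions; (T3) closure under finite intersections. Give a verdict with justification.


τ is NOT a topology on X.

Axiom (T1): ∅ ∈ τ? Yes; X ∈ τ? Yes.
Axiom (T2/T3): check pairwise unions and intersections of members of τ.
Counterexample for (T3): {p10, p13} ∩ {p11, p13} = {p13} ∉ τ. Therefore τ is NOT a topology.


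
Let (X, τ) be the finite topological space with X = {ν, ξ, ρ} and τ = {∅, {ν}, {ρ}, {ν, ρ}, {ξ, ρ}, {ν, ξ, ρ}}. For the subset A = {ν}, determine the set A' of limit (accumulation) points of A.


A' = ∅

For each x ∈ X, list the open sets U ∈ τ with x ∈ U, then check whether U ∩ (A ∖ {x}) ≠ ∅ for every such U.
  x = ν: open {ν} ∋ x has {ν} ∩ (A ∖ {ν}) = ∅, so x is NOT a limit point.
  x = ξ: open {ξ, ρ} ∋ x has {ξ, ρ} ∩ (A ∖ {ξ}) = ∅, so x is NOT a limit point.
  x = ρ: open {ρ} ∋ x has {ρ} ∩ (A ∖ {ρ}) = ∅, so x is NOT a limit point.
Collecting: A' = ∅.


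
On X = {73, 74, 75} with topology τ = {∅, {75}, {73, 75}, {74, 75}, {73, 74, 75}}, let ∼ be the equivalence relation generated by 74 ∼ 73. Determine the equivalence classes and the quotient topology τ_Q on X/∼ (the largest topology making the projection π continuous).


X/∼ = {[73=74], [75]}; |τ_Q| = 3.

Equivalence classes: [73=74], [75].
Quotient map π: X → X/∼ sends 73 ↦ [73=74], 74 ↦ [73=74], 75 ↦ [75].
For each subset V ⊆ X/∼, compute π^{-1}(V) ⊆ X and check whether π^{-1}(V) ∈ τ. V is open in τ_Q iff π^{-1}(V) ∈ τ.
  V = {}: π^{-1}(V) = ∅ ∈ τ ✓.
  V = {[73=74]}: π^{-1}(V) = {73, 74} ∉ τ ✗.
  V = {[75]}: π^{-1}(V) = {75} ∈ τ ✓.
  V = {[73=74], [75]}: π^{-1}(V) = {73, 74, 75} ∈ τ ✓.
Open sets in the quotient: τ_Q = {{}, {[75]}, {[73=74], [75]}} (3 elements).
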